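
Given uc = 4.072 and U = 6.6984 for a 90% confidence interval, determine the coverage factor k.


k = U / uc
k = 6.6984 / 4.072
k = 1.645

1.645


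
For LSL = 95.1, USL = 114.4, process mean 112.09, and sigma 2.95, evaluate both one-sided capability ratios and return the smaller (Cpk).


Cpu = (USL - mean) / (3*sigma) = (114.4 - 112.09) / (3*2.95) = 0.2610
Cpl = (mean - LSL) / (3*sigma) = (112.09 - 95.1) / (3*2.95) = 1.9198
Cpk = min(Cpu, Cpl) = 0.2610

0.2610


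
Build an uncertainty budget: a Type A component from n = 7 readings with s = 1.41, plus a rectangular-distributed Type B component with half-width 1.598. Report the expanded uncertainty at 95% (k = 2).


u_A = s / sqrt(n) = 1.41 / sqrt(7) = 0.53292991
u_B = half_width / sqrt(3) = 1.598 / sqrt(3) = 0.92260573
uc = sqrt(u_A^2 + u_B^2) = sqrt(0.53292991^2 + 0.92260573^2) = 1.065465
U = k * uc = 2 * 1.065465
U = 2.1309

2.1309


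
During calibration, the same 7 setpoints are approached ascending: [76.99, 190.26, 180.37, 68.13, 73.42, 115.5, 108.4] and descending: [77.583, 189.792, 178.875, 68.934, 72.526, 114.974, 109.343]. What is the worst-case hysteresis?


|76.99 - 77.583| = 0.5930
|190.26 - 189.792| = 0.4680
|180.37 - 178.875| = 1.4950
|68.13 - 68.934| = 0.8040
|73.42 - 72.526| = 0.8940
|115.5 - 114.974| = 0.5260
|108.4 - 109.343| = 0.9430
hysteresis = max(diffs) = 1.4950

1.4950


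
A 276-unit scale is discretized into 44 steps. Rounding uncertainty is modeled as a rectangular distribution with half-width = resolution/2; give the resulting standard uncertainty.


resolution = range / divisions
resolution = 276 / 44 = 6.2727273
u_res = resolution / (2*sqrt(3))
u_res = 6.2727273 / 3.4641016
u_res = 1.8108

1.8108


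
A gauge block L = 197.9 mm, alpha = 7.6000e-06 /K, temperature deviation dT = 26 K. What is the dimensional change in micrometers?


dL = L * alpha * dT
= 197.9 * 7.6000e-06 * 26
= 0.0391050 mm
dL_um = 0.0391050 * 1000 = 39.1050 um

39.1050


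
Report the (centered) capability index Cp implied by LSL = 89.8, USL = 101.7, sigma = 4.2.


Cp = (USL - LSL) / (6 * sigma)
= (101.7 - 89.8) / (6 * 4.2)
= 11.9000 / 25.2000
= 0.4722

0.4722


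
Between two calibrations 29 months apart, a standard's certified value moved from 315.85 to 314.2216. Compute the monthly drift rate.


rate = (v2 - v1) / months
= (314.2216 - 315.85) / 29
= -1.6284 / 29
= -0.0562

-0.0562


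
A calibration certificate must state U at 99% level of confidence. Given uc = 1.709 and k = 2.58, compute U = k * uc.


U = k * uc
U = 2.58 * 1.709
U = 4.4092

4.4092


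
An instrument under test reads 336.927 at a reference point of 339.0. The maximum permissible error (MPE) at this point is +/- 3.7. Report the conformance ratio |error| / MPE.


e = indication - reference = 336.927 - 339.0 = -2.0730
|e| = 2.0730
ratio = |e| / MPE = 2.0730 / 3.7
ratio = 0.5603

0.5603


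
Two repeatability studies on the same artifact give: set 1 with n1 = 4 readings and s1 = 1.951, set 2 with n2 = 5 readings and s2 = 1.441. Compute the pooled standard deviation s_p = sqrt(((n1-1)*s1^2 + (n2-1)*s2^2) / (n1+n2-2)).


s_p = sqrt(((n1-1)*s1^2 + (n2-1)*s2^2) / (n1+n2-2))
numerator = (4-1)*1.951^2 + (5-1)*1.441^2 = 11.419203 + 8.305924 = 19.725127
denominator = 4 + 5 - 2 = 7
s_p^2 = 19.725127 / 7 = 2.8178753
s_p = sqrt(2.8178753) = 1.6787

1.6787


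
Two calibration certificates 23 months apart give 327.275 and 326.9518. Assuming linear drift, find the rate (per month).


rate = (v2 - v1) / months
= (326.9518 - 327.275) / 23
= -0.3232 / 23
= -0.0141

-0.0141


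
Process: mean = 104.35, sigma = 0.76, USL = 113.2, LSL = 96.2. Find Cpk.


Cpu = (USL - mean) / (3*sigma) = (113.2 - 104.35) / (3*0.76) = 3.8816
Cpl = (mean - LSL) / (3*sigma) = (104.35 - 96.2) / (3*0.76) = 3.5746
Cpk = min(Cpu, Cpl) = 3.5746

3.5746


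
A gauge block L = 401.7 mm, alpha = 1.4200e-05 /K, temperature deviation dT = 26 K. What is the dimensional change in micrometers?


dL = L * alpha * dT
= 401.7 * 1.4200e-05 * 26
= 0.1483076 mm
dL_um = 0.1483076 * 1000 = 148.3076 um

148.3076


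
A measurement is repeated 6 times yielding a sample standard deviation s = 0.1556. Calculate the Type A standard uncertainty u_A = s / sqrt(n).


u_A = s / sqrt(n)
u_A = 0.1556 / sqrt(6)
u_A = 0.1556 / 2.4494897
u_A = 0.0635

0.0635


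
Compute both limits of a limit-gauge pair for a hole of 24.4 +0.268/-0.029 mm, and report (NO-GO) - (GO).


GO = nominal - lower_tol (smallest hole = maximum material condition)
GO = 24.4 - 0.029 = 24.371
NO-GO = nominal + upper_tol (largest hole = least material condition)
NO-GO = 24.4 + 0.268 = 24.668
spread = NO-GO - GO = 24.668 - 24.371 = 0.2970

0.2970


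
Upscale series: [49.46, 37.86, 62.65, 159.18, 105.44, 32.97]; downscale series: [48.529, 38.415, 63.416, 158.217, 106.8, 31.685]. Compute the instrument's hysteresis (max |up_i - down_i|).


|49.46 - 48.529| = 0.9310
|37.86 - 38.415| = 0.5550
|62.65 - 63.416| = 0.7660
|159.18 - 158.217| = 0.9630
|105.44 - 106.8| = 1.3600
|32.97 - 31.685| = 1.2850
hysteresis = max(diffs) = 1.3600

1.3600


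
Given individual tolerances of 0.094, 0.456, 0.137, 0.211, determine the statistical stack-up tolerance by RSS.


RSS = sqrt(0.094^2 + 0.456^2 + 0.137^2 + 0.211^2)
= sqrt(0.280062)
= 0.5292

0.5292


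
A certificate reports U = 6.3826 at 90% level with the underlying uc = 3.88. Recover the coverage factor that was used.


k = U / uc
k = 6.3826 / 3.88
k = 1.645

1.645


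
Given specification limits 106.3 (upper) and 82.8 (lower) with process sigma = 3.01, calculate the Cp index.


Cp = (USL - LSL) / (6 * sigma)
= (106.3 - 82.8) / (6 * 3.01)
= 23.5000 / 18.0600
= 1.3012

1.3012


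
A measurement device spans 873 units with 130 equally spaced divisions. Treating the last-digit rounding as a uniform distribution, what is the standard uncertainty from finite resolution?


resolution = range / divisions
resolution = 873 / 130 = 6.7153846
u_res = resolution / (2*sqrt(3))
u_res = 6.7153846 / 3.4641016
u_res = 1.9386

1.9386


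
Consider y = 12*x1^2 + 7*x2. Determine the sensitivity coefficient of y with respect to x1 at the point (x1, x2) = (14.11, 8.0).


y = 12*x1^2 + 7*x2
dy/dx1 = 2*12*x1
Evaluate at x1 = 14.11: c1 = 24 * 14.11
c1 = 338.6400

338.6400


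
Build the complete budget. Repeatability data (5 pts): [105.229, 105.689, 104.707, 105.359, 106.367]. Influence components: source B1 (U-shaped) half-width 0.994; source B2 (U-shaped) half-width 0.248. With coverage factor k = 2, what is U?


mean = (105.229 + 105.689 + 104.707 + 105.359 + 106.367) / 5 = 105.4702
s = sqrt(sum((x - mean)^2)/(n-1)) = 0.6134209
u_A = s / sqrt(n) = 0.6134209 / sqrt(5) = 0.27433017
u_B1 = 0.994 / sqrt(2) = 0.70286414
u_B2 = 0.248 / sqrt(2) = 0.17536248
uc = sqrt(0.27433017^2 + 0.70286414^2 + 0.17536248^2) = 0.77461412
U = k * uc = 2 * 0.77461412
U = 1.5492

1.5492


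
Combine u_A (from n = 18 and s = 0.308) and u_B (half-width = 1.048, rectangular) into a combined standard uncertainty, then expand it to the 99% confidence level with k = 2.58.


u_A = s / sqrt(n) = 0.308 / sqrt(18) = 0.072596296
u_B = half_width / sqrt(3) = 1.048 / sqrt(3) = 0.60506308
uc = sqrt(u_A^2 + u_B^2) = sqrt(0.072596296^2 + 0.60506308^2) = 0.60940262
U = k * uc = 2.58 * 0.60940262
U = 1.5723

1.5723


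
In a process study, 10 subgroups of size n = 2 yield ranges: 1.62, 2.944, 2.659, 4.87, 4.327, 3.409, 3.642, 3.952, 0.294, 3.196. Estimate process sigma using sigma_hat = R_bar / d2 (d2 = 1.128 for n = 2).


R_bar = (1.62 + 2.944 + 2.659 + 4.87 + 4.327 + 3.409 + 3.642 + 3.952 + 0.294 + 3.196) / 10
R_bar = 30.913 / 10 = 3.0913
sigma_hat = R_bar / d2 = 3.0913 / 1.128 = 2.7405

2.7405


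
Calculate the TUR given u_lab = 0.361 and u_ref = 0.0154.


TUR = u_lab / u_ref
= 0.361 / 0.0154
= 23.4416

23.4416


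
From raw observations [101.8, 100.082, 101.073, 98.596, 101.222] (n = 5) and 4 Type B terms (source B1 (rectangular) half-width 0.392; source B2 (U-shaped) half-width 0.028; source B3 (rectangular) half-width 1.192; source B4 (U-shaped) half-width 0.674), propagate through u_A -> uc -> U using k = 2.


mean = (101.8 + 100.082 + 101.073 + 98.596 + 101.222) / 5 = 100.5546
s = sqrt(sum((x - mean)^2)/(n-1)) = 1.2574426
u_A = s / sqrt(n) = 1.2574426 / sqrt(5) = 0.56234543
u_B1 = 0.392 / sqrt(3) = 0.22632131
u_B2 = 0.028 / sqrt(2) = 0.01979899
u_B3 = 1.192 / sqrt(3) = 0.68820152
u_B4 = 0.674 / sqrt(2) = 0.47658997
uc = sqrt(0.56234543^2 + 0.22632131^2 + 0.01979899^2 + 0.68820152^2 + 0.47658997^2) = 1.0337335
U = k * uc = 2 * 1.0337335
U = 2.0675

2.0675


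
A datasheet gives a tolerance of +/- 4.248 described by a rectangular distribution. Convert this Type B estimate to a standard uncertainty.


u_B = half_width / sqrt(3)
u_B = 4.248 / 1.7320508
u_B = 2.4526

2.4526


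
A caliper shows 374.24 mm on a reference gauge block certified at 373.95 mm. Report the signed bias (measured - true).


Systematic error = measured - true
= 374.24 - 373.95
= 0.2900

0.2900


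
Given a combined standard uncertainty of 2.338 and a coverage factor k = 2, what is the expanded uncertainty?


U = k * uc
U = 2 * 2.338
U = 4.6760

4.6760


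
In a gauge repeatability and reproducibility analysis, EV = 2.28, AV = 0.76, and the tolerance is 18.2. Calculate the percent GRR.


GRR = sqrt(EV^2 + AV^2) = sqrt(2.28^2 + 0.76^2) = 2.403331
%GRR = GRR / tol * 100 = 2.403331 / 18.2 * 100
%GRR = 13.2051

13.2051


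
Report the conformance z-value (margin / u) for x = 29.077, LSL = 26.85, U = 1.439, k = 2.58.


u = U / k = 1.439 / 2.58 = 0.55775194
margin = |LSL - x| = |26.85 - 29.077| = 2.227
z = margin / u = 2.227 / 0.55775194
z = 3.9928

3.9928


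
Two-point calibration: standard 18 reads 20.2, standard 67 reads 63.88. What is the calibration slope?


slope = (y2 - y1) / (x2 - x1)
= (63.88 - 20.2) / (67 - 18)
= 43.6800 / 49
= 0.8914

0.8914


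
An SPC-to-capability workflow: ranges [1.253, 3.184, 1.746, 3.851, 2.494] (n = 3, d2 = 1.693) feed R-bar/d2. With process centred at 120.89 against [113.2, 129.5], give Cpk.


R_bar = (1.253 + 3.184 + 1.746 + 3.851 + 2.494) / 5 = 2.5056
sigma = R_bar / d2 = 2.5056 / 1.693 = 1.4799764
Cp = (USL - LSL)/(6*sigma) = (129.5 - 113.2)/(6*1.4799764) = 1.8356
Cpu = (129.5 - 120.89)/(3*1.4799764) = 1.9392
Cpl = (120.89 - 113.2)/(3*1.4799764) = 1.7320
Cpk = min(Cpu, Cpl) = 1.7320

1.7320


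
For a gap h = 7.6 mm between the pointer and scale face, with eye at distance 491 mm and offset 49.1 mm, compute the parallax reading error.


error = h * offset / d
= 7.6 * 49.1 / 491
= 0.7600

0.7600


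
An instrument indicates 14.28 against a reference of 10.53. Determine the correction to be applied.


Correction = standard - reading
= 10.53 - 14.28
= -3.7500

-3.7500


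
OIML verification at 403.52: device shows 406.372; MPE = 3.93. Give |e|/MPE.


e = indication - reference = 406.372 - 403.52 = 2.8520
|e| = 2.8520
ratio = |e| / MPE = 2.8520 / 3.93
ratio = 0.7257

0.7257


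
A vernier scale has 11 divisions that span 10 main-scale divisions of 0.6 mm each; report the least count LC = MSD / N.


LC = MSD / n_div
= 0.6 / 11
= 0.0545

0.0545


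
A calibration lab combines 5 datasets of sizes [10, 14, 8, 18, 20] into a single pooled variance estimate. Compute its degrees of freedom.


nu = sum_i (n_i - 1)
nu = ((10 - 1) + (14 - 1) + (8 - 1) + (18 - 1) + (20 - 1))
nu = 9 + 13 + 7 + 17 + 19
nu = 65

65


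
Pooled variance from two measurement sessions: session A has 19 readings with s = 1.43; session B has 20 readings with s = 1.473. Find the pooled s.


s_p = sqrt(((n1-1)*s1^2 + (n2-1)*s2^2) / (n1+n2-2))
numerator = (19-1)*1.43^2 + (20-1)*1.473^2 = 36.8082 + 41.224851 = 78.033051
denominator = 19 + 20 - 2 = 37
s_p^2 = 78.033051 / 37 = 2.1090014
s_p = sqrt(2.1090014) = 1.4522

1.4522


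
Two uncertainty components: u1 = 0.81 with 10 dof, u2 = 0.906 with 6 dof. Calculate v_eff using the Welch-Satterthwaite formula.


uc = sqrt(u1^2 + u2^2) = sqrt(0.81^2 + 0.906^2) = 1.2152926
v_eff = uc^4 / (u1^4/v1 + u2^4/v2)
= 1.2152926^4 / (0.81^4/10 + 0.906^4/6)
= 2.1813403 / 0.15534201
v_eff = 14.0422

14.0422


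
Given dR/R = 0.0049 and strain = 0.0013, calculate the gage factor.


GF = (dR/R) / epsilon
= 0.0049 / 0.0013
= 3.7692

3.7692


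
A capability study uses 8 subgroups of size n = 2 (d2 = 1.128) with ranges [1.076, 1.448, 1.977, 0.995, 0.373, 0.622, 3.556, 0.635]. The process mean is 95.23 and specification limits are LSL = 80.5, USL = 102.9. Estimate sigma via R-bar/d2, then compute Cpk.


R_bar = (1.076 + 1.448 + 1.977 + 0.995 + 0.373 + 0.622 + 3.556 + 0.635) / 8 = 1.33525
sigma = R_bar / d2 = 1.33525 / 1.128 = 1.1837323
Cp = (USL - LSL)/(6*sigma) = (102.9 - 80.5)/(6*1.1837323) = 3.1539
Cpu = (102.9 - 95.23)/(3*1.1837323) = 2.1598
Cpl = (95.23 - 80.5)/(3*1.1837323) = 4.1479
Cpk = min(Cpu, Cpl) = 2.1598

2.1598


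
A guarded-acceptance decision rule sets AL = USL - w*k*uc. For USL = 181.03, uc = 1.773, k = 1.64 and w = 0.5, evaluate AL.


U = k * uc = 1.64 * 1.773 = 2.90772
guard band g = w * U = 0.5 * 2.90772 = 1.45386
AL = USL - g = 181.03 - 1.45386
AL = 179.5761

179.5761


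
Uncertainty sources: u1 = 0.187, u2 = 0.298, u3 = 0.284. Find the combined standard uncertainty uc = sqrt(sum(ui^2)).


uc = sqrt(0.187^2 + 0.298^2 + 0.284^2)
uc = sqrt(0.204429)
uc = 0.4521

0.4521


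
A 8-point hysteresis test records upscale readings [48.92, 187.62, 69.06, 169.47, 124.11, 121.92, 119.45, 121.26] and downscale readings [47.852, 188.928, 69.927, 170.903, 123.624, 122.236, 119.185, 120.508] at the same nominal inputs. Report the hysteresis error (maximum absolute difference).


|48.92 - 47.852| = 1.0680
|187.62 - 188.928| = 1.3080
|69.06 - 69.927| = 0.8670
|169.47 - 170.903| = 1.4330
|124.11 - 123.624| = 0.4860
|121.92 - 122.236| = 0.3160
|119.45 - 119.185| = 0.2650
|121.26 - 120.508| = 0.7520
hysteresis = max(diffs) = 1.4330

1.4330


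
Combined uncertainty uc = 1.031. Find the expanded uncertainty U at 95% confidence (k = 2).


U = k * uc
U = 2 * 1.031
U = 2.0620

2.0620


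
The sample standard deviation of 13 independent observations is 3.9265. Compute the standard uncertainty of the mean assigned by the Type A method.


u_A = s / sqrt(n)
u_A = 3.9265 / sqrt(13)
u_A = 3.9265 / 3.6055513
u_A = 1.0890

1.0890


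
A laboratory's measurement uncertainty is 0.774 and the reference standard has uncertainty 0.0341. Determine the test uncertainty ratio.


TUR = u_lab / u_ref
= 0.774 / 0.0341
= 22.6979

22.6979


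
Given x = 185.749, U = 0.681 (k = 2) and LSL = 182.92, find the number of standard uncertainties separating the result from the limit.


u = U / k = 0.681 / 2 = 0.3405
margin = |LSL - x| = |182.92 - 185.749| = 2.829
z = margin / u = 2.829 / 0.3405
z = 8.3084

8.3084


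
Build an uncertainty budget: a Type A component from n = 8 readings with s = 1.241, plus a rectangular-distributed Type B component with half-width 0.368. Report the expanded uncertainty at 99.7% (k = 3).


u_A = s / sqrt(n) = 1.241 / sqrt(8) = 0.43875976
u_B = half_width / sqrt(3) = 0.368 / sqrt(3) = 0.2124649
uc = sqrt(u_A^2 + u_B^2) = sqrt(0.43875976^2 + 0.2124649^2) = 0.48749509
U = k * uc = 3 * 0.48749509
U = 1.4625

1.4625


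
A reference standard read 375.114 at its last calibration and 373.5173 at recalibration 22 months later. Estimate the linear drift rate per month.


rate = (v2 - v1) / months
= (373.5173 - 375.114) / 22
= -1.5967 / 22
= -0.0726

-0.0726


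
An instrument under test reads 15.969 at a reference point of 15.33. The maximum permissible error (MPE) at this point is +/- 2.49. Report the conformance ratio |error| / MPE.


e = indication - reference = 15.969 - 15.33 = 0.6390
|e| = 0.6390
ratio = |e| / MPE = 0.6390 / 2.49
ratio = 0.2566

0.2566


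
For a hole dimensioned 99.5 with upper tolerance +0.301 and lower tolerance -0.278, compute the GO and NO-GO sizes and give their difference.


GO = nominal - lower_tol (smallest hole = maximum material condition)
GO = 99.5 - 0.278 = 99.222
NO-GO = nominal + upper_tol (largest hole = least material condition)
NO-GO = 99.5 + 0.301 = 99.801
spread = NO-GO - GO = 99.801 - 99.222 = 0.5790

0.5790


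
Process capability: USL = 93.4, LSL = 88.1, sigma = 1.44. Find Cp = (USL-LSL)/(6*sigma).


Cp = (USL - LSL) / (6 * sigma)
= (93.4 - 88.1) / (6 * 1.44)
= 5.3000 / 8.6400
= 0.6134

0.6134


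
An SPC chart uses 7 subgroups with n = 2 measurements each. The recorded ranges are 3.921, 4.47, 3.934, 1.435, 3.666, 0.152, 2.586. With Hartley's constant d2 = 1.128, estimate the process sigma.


R_bar = (3.921 + 4.47 + 3.934 + 1.435 + 3.666 + 0.152 + 2.586) / 7
R_bar = 20.164 / 7 = 2.8805714
sigma_hat = R_bar / d2 = 2.8805714 / 1.128 = 2.5537

2.5537


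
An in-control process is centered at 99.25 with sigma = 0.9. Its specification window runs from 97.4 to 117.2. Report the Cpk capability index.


Cpu = (USL - mean) / (3*sigma) = (117.2 - 99.25) / (3*0.9) = 6.6481
Cpl = (mean - LSL) / (3*sigma) = (99.25 - 97.4) / (3*0.9) = 0.6852
Cpk = min(Cpu, Cpl) = 0.6852

0.6852


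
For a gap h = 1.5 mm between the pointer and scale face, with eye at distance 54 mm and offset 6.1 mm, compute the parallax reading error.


error = h * offset / d
= 1.5 * 6.1 / 54
= 0.1694

0.1694


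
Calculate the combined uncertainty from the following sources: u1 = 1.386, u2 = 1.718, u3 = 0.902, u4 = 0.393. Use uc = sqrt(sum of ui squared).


uc = sqrt(1.386^2 + 1.718^2 + 0.902^2 + 0.393^2)
uc = sqrt(5.840573)
uc = 2.4167

2.4167


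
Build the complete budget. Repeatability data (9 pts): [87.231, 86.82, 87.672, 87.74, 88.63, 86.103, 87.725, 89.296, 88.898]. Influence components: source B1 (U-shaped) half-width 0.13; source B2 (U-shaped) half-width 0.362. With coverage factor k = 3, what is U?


mean = (87.231 + 86.82 + 87.672 + 87.74 + 88.63 + 86.103 + 87.725 + 89.296 + 88.898) / 9 = 87.79055556
s = sqrt(sum((x - mean)^2)/(n-1)) = 1.0198833
u_A = s / sqrt(n) = 1.0198833 / sqrt(9) = 0.3399611
u_B1 = 0.13 / sqrt(2) = 0.091923882
u_B2 = 0.362 / sqrt(2) = 0.25597265
uc = sqrt(0.3399611^2 + 0.091923882^2 + 0.25597265^2) = 0.43536829
U = k * uc = 3 * 0.43536829
U = 1.3061

1.3061


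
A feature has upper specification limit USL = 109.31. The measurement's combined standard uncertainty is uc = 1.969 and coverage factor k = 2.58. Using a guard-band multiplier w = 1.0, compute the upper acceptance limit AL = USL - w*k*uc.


U = k * uc = 2.58 * 1.969 = 5.08002
guard band g = w * U = 1.0 * 5.08002 = 5.08002
AL = USL - g = 109.31 - 5.08002
AL = 104.2300

104.2300


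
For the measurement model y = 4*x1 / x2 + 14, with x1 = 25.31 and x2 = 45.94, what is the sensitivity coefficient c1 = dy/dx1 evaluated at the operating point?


y = 4*x1 / x2 + 14
dy/dx1 = 4/x2
Evaluate at x2 = 45.94: c1 = 4 / 45.94
c1 = 0.0871

0.0871


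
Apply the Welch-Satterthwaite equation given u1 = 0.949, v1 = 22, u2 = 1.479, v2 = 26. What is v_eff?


uc = sqrt(u1^2 + u2^2) = sqrt(0.949^2 + 1.479^2) = 1.7572826
v_eff = uc^4 / (u1^4/v1 + u2^4/v2)
= 1.7572826^4 / (0.949^4/22 + 1.479^4/26)
= 9.5360042 / 0.22090191
v_eff = 43.1685

43.1685


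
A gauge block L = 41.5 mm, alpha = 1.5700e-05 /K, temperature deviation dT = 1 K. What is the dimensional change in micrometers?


dL = L * alpha * dT
= 41.5 * 1.5700e-05 * 1
= 6.5150000e-04 mm
dL_um = 6.5150000e-04 * 1000 = 0.6515 um

0.6515


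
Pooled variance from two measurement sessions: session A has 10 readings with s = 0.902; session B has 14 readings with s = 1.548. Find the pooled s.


s_p = sqrt(((n1-1)*s1^2 + (n2-1)*s2^2) / (n1+n2-2))
numerator = (10-1)*0.902^2 + (14-1)*1.548^2 = 7.322436 + 31.151952 = 38.474388
denominator = 10 + 14 - 2 = 22
s_p^2 = 38.474388 / 22 = 1.7488358
s_p = sqrt(1.7488358) = 1.3224

1.3224


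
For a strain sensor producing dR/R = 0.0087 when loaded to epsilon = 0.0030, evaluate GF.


GF = (dR/R) / epsilon
= 0.0087 / 0.0030
= 2.9000

2.9000


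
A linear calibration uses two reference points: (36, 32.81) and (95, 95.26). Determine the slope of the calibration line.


slope = (y2 - y1) / (x2 - x1)
= (95.26 - 32.81) / (95 - 36)
= 62.4500 / 59
= 1.0585

1.0585


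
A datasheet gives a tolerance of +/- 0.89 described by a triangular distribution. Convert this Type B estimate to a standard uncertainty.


u_B = half_width / sqrt(6)
u_B = 0.89 / 2.4494897
u_B = 0.3633

0.3633


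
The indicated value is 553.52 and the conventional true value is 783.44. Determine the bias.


Systematic error = measured - true
= 553.52 - 783.44
= -229.9200

-229.9200


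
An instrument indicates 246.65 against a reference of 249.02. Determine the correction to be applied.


Correction = standard - reading
= 249.02 - 246.65
= 2.3700

2.3700


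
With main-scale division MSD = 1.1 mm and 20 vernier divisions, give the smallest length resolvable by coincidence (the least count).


LC = MSD / n_div
= 1.1 / 20
= 0.0550

0.0550


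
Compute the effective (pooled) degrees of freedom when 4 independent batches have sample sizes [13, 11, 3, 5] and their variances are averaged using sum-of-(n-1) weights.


nu = sum_i (n_i - 1)
nu = ((13 - 1) + (11 - 1) + (3 - 1) + (5 - 1))
nu = 12 + 10 + 2 + 4
nu = 28

28


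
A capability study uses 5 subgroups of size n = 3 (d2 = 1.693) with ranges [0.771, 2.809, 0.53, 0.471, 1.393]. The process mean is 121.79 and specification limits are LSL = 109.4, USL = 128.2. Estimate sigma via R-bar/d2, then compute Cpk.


R_bar = (0.771 + 2.809 + 0.53 + 0.471 + 1.393) / 5 = 1.1948
sigma = R_bar / d2 = 1.1948 / 1.693 = 0.70572947
Cp = (USL - LSL)/(6*sigma) = (128.2 - 109.4)/(6*0.70572947) = 4.4399
Cpu = (128.2 - 121.79)/(3*0.70572947) = 3.0276
Cpl = (121.79 - 109.4)/(3*0.70572947) = 5.8521
Cpk = min(Cpu, Cpl) = 3.0276

3.0276


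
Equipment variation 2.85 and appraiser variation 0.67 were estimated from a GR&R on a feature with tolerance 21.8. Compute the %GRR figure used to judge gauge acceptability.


GRR = sqrt(EV^2 + AV^2) = sqrt(2.85^2 + 0.67^2) = 2.9276953
%GRR = GRR / tol * 100 = 2.9276953 / 21.8 * 100
%GRR = 13.4298

13.4298


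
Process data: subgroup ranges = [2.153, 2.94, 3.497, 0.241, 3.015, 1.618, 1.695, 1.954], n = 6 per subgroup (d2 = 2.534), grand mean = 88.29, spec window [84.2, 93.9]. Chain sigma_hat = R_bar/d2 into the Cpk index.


R_bar = (2.153 + 2.94 + 3.497 + 0.241 + 3.015 + 1.618 + 1.695 + 1.954) / 8 = 2.139125
sigma = R_bar / d2 = 2.139125 / 2.534 = 0.8441693
Cp = (USL - LSL)/(6*sigma) = (93.9 - 84.2)/(6*0.8441693) = 1.9151
Cpu = (93.9 - 88.29)/(3*0.8441693) = 2.2152
Cpl = (88.29 - 84.2)/(3*0.8441693) = 1.6150
Cpk = min(Cpu, Cpl) = 1.6150

1.6150


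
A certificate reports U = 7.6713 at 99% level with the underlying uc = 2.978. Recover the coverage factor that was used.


k = U / uc
k = 7.6713 / 2.978
k = 2.576

2.576


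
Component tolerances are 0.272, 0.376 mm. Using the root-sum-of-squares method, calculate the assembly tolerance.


RSS = sqrt(0.272^2 + 0.376^2)
= sqrt(0.21536)
= 0.4641

0.4641


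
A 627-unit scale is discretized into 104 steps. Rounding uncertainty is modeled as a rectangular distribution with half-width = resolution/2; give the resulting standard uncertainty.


resolution = range / divisions
resolution = 627 / 104 = 6.0288462
u_res = resolution / (2*sqrt(3))
u_res = 6.0288462 / 3.4641016
u_res = 1.7404

1.7404


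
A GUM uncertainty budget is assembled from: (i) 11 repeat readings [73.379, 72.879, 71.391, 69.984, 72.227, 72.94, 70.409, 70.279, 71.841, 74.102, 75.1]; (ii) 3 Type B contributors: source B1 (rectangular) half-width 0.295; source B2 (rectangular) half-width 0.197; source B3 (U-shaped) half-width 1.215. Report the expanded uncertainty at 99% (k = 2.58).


mean = (73.379 + 72.879 + 71.391 + 69.984 + 72.227 + 72.94 + 70.409 + 70.279 + 71.841 + 74.102 + 75.1) / 11 = 72.23009091
s = sqrt(sum((x - mean)^2)/(n-1)) = 1.6434414
u_A = s / sqrt(n) = 1.6434414 / sqrt(11) = 0.49551623
u_B1 = 0.295 / sqrt(3) = 0.17031833
u_B2 = 0.197 / sqrt(3) = 0.113738
u_B3 = 1.215 / sqrt(2) = 0.85913474
uc = sqrt(0.49551623^2 + 0.17031833^2 + 0.113738^2 + 0.85913474^2) = 1.0127159
U = k * uc = 2.58 * 1.0127159
U = 2.6128

2.6128


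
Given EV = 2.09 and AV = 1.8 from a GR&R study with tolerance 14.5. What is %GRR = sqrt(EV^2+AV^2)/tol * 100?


GRR = sqrt(EV^2 + AV^2) = sqrt(2.09^2 + 1.8^2) = 2.7582784
%GRR = GRR / tol * 100 = 2.7582784 / 14.5 * 100
%GRR = 19.0226

19.0226


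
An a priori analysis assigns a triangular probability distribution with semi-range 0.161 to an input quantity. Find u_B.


u_B = half_width / sqrt(6)
u_B = 0.161 / 2.4494897
u_B = 0.0657

0.0657


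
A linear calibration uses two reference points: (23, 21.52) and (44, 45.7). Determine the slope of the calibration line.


slope = (y2 - y1) / (x2 - x1)
= (45.7 - 21.52) / (44 - 23)
= 24.1800 / 21
= 1.1514

1.1514


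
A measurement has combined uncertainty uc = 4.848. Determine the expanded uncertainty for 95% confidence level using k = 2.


U = k * uc
U = 2 * 4.848
U = 9.6960

9.6960


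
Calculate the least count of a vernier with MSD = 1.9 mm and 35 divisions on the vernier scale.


LC = MSD / n_div
= 1.9 / 35
= 0.0543

0.0543


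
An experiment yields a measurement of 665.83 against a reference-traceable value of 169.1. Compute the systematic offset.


Systematic error = measured - true
= 665.83 - 169.1
= 496.7300

496.7300


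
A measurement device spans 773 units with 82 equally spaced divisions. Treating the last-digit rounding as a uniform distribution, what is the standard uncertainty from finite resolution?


resolution = range / divisions
resolution = 773 / 82 = 9.4268293
u_res = resolution / (2*sqrt(3))
u_res = 9.4268293 / 3.4641016
u_res = 2.7213

2.7213


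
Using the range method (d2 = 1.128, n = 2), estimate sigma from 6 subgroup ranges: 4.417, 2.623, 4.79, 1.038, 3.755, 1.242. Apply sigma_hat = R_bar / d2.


R_bar = (4.417 + 2.623 + 4.79 + 1.038 + 3.755 + 1.242) / 6
R_bar = 17.865 / 6 = 2.9775
sigma_hat = R_bar / d2 = 2.9775 / 1.128 = 2.6396

2.6396


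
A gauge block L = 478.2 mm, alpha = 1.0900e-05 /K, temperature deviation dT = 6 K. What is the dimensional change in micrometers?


dL = L * alpha * dT
= 478.2 * 1.0900e-05 * 6
= 0.0312743 mm
dL_um = 0.0312743 * 1000 = 31.2743 um

31.2743


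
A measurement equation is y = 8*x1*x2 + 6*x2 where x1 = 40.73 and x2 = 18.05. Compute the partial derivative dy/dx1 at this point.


y = 8*x1*x2 + 6*x2
dy/dx1 = 8*x2
Evaluate at x2 = 18.05: c1 = 8 * 18.05
c1 = 144.4000

144.4000


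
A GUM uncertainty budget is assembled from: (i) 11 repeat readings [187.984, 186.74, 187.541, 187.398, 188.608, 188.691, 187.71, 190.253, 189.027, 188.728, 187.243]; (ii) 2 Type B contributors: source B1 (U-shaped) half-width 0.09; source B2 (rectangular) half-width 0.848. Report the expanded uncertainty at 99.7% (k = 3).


mean = (187.984 + 186.74 + 187.541 + 187.398 + 188.608 + 188.691 + 187.71 + 190.253 + 189.027 + 188.728 + 187.243) / 11 = 188.1748182
s = sqrt(sum((x - mean)^2)/(n-1)) = 0.99948895
u_A = s / sqrt(n) = 0.99948895 / sqrt(11) = 0.30135726
u_B1 = 0.09 / sqrt(2) = 0.06363961
u_B2 = 0.848 / sqrt(3) = 0.48959303
uc = sqrt(0.30135726^2 + 0.06363961^2 + 0.48959303^2) = 0.57841813
U = k * uc = 3 * 0.57841813
U = 1.7353

1.7353


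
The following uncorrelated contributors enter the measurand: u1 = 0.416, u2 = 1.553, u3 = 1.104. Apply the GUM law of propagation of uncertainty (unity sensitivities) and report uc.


uc = sqrt(0.416^2 + 1.553^2 + 1.104^2)
uc = sqrt(3.803681)
uc = 1.9503

1.9503


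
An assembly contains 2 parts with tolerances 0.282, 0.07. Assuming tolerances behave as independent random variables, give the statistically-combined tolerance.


RSS = sqrt(0.282^2 + 0.07^2)
= sqrt(0.084424)
= 0.2906

0.2906


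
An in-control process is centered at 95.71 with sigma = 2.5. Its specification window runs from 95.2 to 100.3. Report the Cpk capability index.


Cpu = (USL - mean) / (3*sigma) = (100.3 - 95.71) / (3*2.5) = 0.6120
Cpl = (mean - LSL) / (3*sigma) = (95.71 - 95.2) / (3*2.5) = 0.0680
Cpk = min(Cpu, Cpl) = 0.0680

0.0680


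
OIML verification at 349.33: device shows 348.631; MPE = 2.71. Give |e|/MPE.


e = indication - reference = 348.631 - 349.33 = -0.6990
|e| = 0.6990
ratio = |e| / MPE = 0.6990 / 2.71
ratio = 0.2579

0.2579


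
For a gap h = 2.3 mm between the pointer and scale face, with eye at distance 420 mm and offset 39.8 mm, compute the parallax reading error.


error = h * offset / d
= 2.3 * 39.8 / 420
= 0.2180

0.2180


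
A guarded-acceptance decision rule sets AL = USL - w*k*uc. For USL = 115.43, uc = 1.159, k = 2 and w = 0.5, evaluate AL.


U = k * uc = 2 * 1.159 = 2.318
guard band g = w * U = 0.5 * 2.318 = 1.159
AL = USL - g = 115.43 - 1.159
AL = 114.2710

114.2710


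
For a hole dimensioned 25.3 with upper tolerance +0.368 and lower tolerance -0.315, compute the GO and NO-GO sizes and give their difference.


GO = nominal - lower_tol (smallest hole = maximum material condition)
GO = 25.3 - 0.315 = 24.985
NO-GO = nominal + upper_tol (largest hole = least material condition)
NO-GO = 25.3 + 0.368 = 25.668
spread = NO-GO - GO = 25.668 - 24.985 = 0.6830

0.6830


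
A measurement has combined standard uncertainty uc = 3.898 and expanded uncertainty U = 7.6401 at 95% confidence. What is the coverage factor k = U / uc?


k = U / uc
k = 7.6401 / 3.898
k = 1.96

1.96


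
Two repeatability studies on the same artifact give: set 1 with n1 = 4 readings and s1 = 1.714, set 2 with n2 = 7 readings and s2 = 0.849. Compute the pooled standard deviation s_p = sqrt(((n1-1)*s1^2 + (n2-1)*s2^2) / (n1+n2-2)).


s_p = sqrt(((n1-1)*s1^2 + (n2-1)*s2^2) / (n1+n2-2))
numerator = (4-1)*1.714^2 + (7-1)*0.849^2 = 8.813388 + 4.324806 = 13.138194
denominator = 4 + 7 - 2 = 9
s_p^2 = 13.138194 / 9 = 1.4597993
s_p = sqrt(1.4597993) = 1.2082

1.2082


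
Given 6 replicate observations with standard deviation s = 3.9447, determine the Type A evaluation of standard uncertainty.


u_A = s / sqrt(n)
u_A = 3.9447 / sqrt(6)
u_A = 3.9447 / 2.4494897
u_A = 1.6104

1.6104


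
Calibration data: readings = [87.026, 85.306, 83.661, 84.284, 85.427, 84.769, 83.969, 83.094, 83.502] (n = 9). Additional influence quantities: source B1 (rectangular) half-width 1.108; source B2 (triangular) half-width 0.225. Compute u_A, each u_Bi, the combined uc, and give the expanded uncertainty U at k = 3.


mean = (87.026 + 85.306 + 83.661 + 84.284 + 85.427 + 84.769 + 83.969 + 83.094 + 83.502) / 9 = 84.55977778
s = sqrt(sum((x - mean)^2)/(n-1)) = 1.2214346
u_A = s / sqrt(n) = 1.2214346 / sqrt(9) = 0.40714487
u_B1 = 1.108 / sqrt(3) = 0.6397041
u_B2 = 0.225 / sqrt(6) = 0.091855865
uc = sqrt(0.40714487^2 + 0.6397041^2 + 0.091855865^2) = 0.76382313
U = k * uc = 3 * 0.76382313
U = 2.2915

2.2915


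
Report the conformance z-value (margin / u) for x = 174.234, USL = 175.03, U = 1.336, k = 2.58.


u = U / k = 1.336 / 2.58 = 0.51782946
margin = |USL - x| = |175.03 - 174.234| = 0.796
z = margin / u = 0.796 / 0.51782946
z = 1.5372

1.5372


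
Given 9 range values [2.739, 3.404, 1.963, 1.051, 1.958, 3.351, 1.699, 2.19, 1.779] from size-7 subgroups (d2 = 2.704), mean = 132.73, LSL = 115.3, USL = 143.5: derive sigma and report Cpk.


R_bar = (2.739 + 3.404 + 1.963 + 1.051 + 1.958 + 3.351 + 1.699 + 2.19 + 1.779) / 9 = 2.2371111
sigma = R_bar / d2 = 2.2371111 / 2.704 = 0.82733399
Cp = (USL - LSL)/(6*sigma) = (143.5 - 115.3)/(6*0.82733399) = 5.6809
Cpu = (143.5 - 132.73)/(3*0.82733399) = 4.3392
Cpl = (132.73 - 115.3)/(3*0.82733399) = 7.0226
Cpk = min(Cpu, Cpl) = 4.3392

4.3392


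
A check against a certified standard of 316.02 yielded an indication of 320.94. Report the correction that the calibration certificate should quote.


Correction = standard - reading
= 316.02 - 320.94
= -4.9200

-4.9200


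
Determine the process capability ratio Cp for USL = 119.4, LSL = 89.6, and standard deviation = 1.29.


Cp = (USL - LSL) / (6 * sigma)
= (119.4 - 89.6) / (6 * 1.29)
= 29.8000 / 7.7400
= 3.8501

3.8501


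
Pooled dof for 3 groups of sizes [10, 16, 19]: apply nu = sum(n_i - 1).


nu = sum_i (n_i - 1)
nu = ((10 - 1) + (16 - 1) + (19 - 1))
nu = 9 + 15 + 18
nu = 42

42


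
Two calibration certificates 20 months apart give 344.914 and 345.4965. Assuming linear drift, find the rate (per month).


rate = (v2 - v1) / months
= (345.4965 - 344.914) / 20
= 0.5825 / 20
= 0.0291

0.0291


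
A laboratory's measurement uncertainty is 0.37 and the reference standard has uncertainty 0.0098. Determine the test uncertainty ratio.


TUR = u_lab / u_ref
= 0.37 / 0.0098
= 37.7551

37.7551


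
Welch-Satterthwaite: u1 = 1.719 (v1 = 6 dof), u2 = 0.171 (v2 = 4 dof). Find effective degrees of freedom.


uc = sqrt(u1^2 + u2^2) = sqrt(1.719^2 + 0.171^2) = 1.7274843
v_eff = uc^4 / (u1^4/v1 + u2^4/v2)
= 1.7274843^4 / (1.719^4/6 + 0.171^4/4)
= 8.9054616 / 1.4555128
v_eff = 6.1184

6.1184


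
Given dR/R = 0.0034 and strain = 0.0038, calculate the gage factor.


GF = (dR/R) / epsilon
= 0.0034 / 0.0038
= 0.8947

0.8947


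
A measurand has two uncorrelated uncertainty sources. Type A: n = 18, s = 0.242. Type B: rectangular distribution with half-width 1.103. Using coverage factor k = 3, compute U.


u_A = s / sqrt(n) = 0.242 / sqrt(18) = 0.057039947
u_B = half_width / sqrt(3) = 1.103 / sqrt(3) = 0.63681735
uc = sqrt(u_A^2 + u_B^2) = sqrt(0.057039947^2 + 0.63681735^2) = 0.63936679
U = k * uc = 3 * 0.63936679
U = 1.9181

1.9181


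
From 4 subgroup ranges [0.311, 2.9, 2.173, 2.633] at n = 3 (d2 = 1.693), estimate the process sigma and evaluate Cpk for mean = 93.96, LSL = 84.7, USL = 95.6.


R_bar = (0.311 + 2.9 + 2.173 + 2.633) / 4 = 2.00425
sigma = R_bar / d2 = 2.00425 / 1.693 = 1.1838452
Cp = (USL - LSL)/(6*sigma) = (95.6 - 84.7)/(6*1.1838452) = 1.5345
Cpu = (95.6 - 93.96)/(3*1.1838452) = 0.4618
Cpl = (93.96 - 84.7)/(3*1.1838452) = 2.6073
Cpk = min(Cpu, Cpl) = 0.4618

0.4618


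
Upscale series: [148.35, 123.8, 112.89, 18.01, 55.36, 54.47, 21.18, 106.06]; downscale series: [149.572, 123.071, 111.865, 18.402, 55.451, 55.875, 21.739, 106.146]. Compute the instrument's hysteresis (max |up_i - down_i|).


|148.35 - 149.572| = 1.2220
|123.8 - 123.071| = 0.7290
|112.89 - 111.865| = 1.0250
|18.01 - 18.402| = 0.3920
|55.36 - 55.451| = 0.0910
|54.47 - 55.875| = 1.4050
|21.18 - 21.739| = 0.5590
|106.06 - 106.146| = 0.0860
hysteresis = max(diffs) = 1.4050

1.4050


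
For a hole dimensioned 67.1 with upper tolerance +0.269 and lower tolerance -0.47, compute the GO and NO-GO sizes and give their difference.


GO = nominal - lower_tol (smallest hole = maximum material condition)
GO = 67.1 - 0.47 = 66.63
NO-GO = nominal + upper_tol (largest hole = least material condition)
NO-GO = 67.1 + 0.269 = 67.369
spread = NO-GO - GO = 67.369 - 66.63 = 0.7390

0.7390


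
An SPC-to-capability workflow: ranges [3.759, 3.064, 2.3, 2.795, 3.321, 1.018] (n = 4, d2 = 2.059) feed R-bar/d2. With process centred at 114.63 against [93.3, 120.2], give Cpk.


R_bar = (3.759 + 3.064 + 2.3 + 2.795 + 3.321 + 1.018) / 6 = 2.7095
sigma = R_bar / d2 = 2.7095 / 2.059 = 1.3159301
Cp = (USL - LSL)/(6*sigma) = (120.2 - 93.3)/(6*1.3159301) = 3.4070
Cpu = (120.2 - 114.63)/(3*1.3159301) = 1.4109
Cpl = (114.63 - 93.3)/(3*1.3159301) = 5.4030
Cpk = min(Cpu, Cpl) = 1.4109

1.4109


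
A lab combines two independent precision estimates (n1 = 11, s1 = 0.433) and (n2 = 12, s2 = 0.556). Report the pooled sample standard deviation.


s_p = sqrt(((n1-1)*s1^2 + (n2-1)*s2^2) / (n1+n2-2))
numerator = (11-1)*0.433^2 + (12-1)*0.556^2 = 1.87489 + 3.400496 = 5.275386
denominator = 11 + 12 - 2 = 21
s_p^2 = 5.275386 / 21 = 0.25120886
s_p = sqrt(0.25120886) = 0.5012

0.5012


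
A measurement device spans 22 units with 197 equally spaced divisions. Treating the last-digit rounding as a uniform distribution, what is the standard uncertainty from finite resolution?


resolution = range / divisions
resolution = 22 / 197 = 0.11167513
u_res = resolution / (2*sqrt(3))
u_res = 0.11167513 / 3.4641016
u_res = 0.0322

0.0322


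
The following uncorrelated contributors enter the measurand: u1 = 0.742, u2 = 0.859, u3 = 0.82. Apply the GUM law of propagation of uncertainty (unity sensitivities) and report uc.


uc = sqrt(0.742^2 + 0.859^2 + 0.82^2)
uc = sqrt(1.960845)
uc = 1.4003

1.4003


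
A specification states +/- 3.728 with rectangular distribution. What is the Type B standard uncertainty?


u_B = half_width / sqrt(3)
u_B = 3.728 / 1.7320508
u_B = 2.1524

2.1524


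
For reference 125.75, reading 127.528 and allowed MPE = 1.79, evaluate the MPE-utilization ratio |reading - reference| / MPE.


e = indication - reference = 127.528 - 125.75 = 1.7780
|e| = 1.7780
ratio = |e| / MPE = 1.7780 / 1.79
ratio = 0.9933

0.9933


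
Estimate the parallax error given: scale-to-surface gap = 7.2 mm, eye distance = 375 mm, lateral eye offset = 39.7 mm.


error = h * offset / d
= 7.2 * 39.7 / 375
= 0.7622

0.7622


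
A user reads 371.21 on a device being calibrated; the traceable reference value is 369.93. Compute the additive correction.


Correction = standard - reading
= 369.93 - 371.21
= -1.2800

-1.2800


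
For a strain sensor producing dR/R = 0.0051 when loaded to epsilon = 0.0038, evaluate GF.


GF = (dR/R) / epsilon
= 0.0051 / 0.0038
= 1.3421

1.3421


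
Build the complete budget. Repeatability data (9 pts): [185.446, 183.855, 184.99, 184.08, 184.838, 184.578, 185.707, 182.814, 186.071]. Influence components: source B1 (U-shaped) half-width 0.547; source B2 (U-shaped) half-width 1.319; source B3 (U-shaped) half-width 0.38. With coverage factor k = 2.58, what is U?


mean = (185.446 + 183.855 + 184.99 + 184.08 + 184.838 + 184.578 + 185.707 + 182.814 + 186.071) / 9 = 184.7087778
s = sqrt(sum((x - mean)^2)/(n-1)) = 1.0138393
u_A = s / sqrt(n) = 1.0138393 / sqrt(9) = 0.33794643
u_B1 = 0.547 / sqrt(2) = 0.38678741
u_B2 = 1.319 / sqrt(2) = 0.93267384
u_B3 = 0.38 / sqrt(2) = 0.26870058
uc = sqrt(0.33794643^2 + 0.38678741^2 + 0.93267384^2 + 0.26870058^2) = 1.0981315
U = k * uc = 2.58 * 1.0981315
U = 2.8332

2.8332


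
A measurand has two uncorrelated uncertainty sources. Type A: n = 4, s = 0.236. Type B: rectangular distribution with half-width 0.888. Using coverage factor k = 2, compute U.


u_A = s / sqrt(n) = 0.236 / sqrt(4) = 0.118
u_B = half_width / sqrt(3) = 0.888 / sqrt(3) = 0.51268704
uc = sqrt(u_A^2 + u_B^2) = sqrt(0.118^2 + 0.51268704^2) = 0.52609125
U = k * uc = 2 * 0.52609125
U = 1.0522

1.0522


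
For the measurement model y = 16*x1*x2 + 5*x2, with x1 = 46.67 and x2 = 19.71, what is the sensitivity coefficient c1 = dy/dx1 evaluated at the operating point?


y = 16*x1*x2 + 5*x2
dy/dx1 = 16*x2
Evaluate at x2 = 19.71: c1 = 16 * 19.71
c1 = 315.3600

315.3600


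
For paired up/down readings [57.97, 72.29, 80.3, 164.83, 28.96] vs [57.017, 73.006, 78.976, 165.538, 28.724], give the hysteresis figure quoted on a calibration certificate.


|57.97 - 57.017| = 0.9530
|72.29 - 73.006| = 0.7160
|80.3 - 78.976| = 1.3240
|164.83 - 165.538| = 0.7080
|28.96 - 28.724| = 0.2360
hysteresis = max(diffs) = 1.3240

1.3240


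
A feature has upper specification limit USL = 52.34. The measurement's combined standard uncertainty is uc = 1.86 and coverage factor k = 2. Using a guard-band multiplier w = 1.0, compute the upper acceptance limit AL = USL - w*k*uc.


U = k * uc = 2 * 1.86 = 3.72
guard band g = w * U = 1.0 * 3.72 = 3.72
AL = USL - g = 52.34 - 3.72
AL = 48.6200

48.6200


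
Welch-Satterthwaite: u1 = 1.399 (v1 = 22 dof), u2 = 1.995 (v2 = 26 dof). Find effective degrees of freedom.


uc = sqrt(u1^2 + u2^2) = sqrt(1.399^2 + 1.995^2) = 2.4366424
v_eff = uc^4 / (u1^4/v1 + u2^4/v2)
= 2.4366424^4 / (1.399^4/22 + 1.995^4/26)
= 35.250655 / 0.78337361
v_eff = 44.9985

44.9985
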